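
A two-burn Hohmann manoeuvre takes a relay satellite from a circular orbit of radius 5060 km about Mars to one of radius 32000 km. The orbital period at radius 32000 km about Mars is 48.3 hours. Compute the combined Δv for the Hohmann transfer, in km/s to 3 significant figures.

From Kepler's third law T² = 4π²r³/μ at r = 32000 km, T = 48.3 hours = 48.3 × 3600 s = 1.7388×10^5 s: μ = 4π²r³/T² = 42786.9 km³/s².
Transfer-ellipse semi-major axis a_t = (r₁ + r₂)/2 = (5060 + 32000)/2 = 18530 km.
Circular speed at r₁: v₁ = √(μ/r₁) = √(42786.9/5060) = 2.9079 km/s.
Transfer-orbit speed at r₁ (v² = μ(2/r − 1/a)): v_p = √[μ(2/r₁ − 1/a_t)] = 3.8214 km/s.
First burn Δv₁ = |v_p − v₁| = 0.9135 km/s.
Circular speed at r₂: v₂ = √(μ/r₂) = 1.15633 km/s.
Transfer-orbit speed at r₂: v_a = √[μ(2/r₂ − 1/a_t)] = 0.604252 km/s.
Second burn Δv₂ = |v₂ − v_a| = 0.5521 km/s.
Δv = Δv₁ + Δv₂ = 0.9135 + 0.5521 = 1.466 km/s.

Δv = 1.47 km/s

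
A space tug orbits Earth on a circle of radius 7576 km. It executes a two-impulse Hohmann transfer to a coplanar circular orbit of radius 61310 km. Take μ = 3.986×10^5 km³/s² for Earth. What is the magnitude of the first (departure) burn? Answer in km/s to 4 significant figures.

Δv₁ = 2.424 km/s

The Hohmann ellipse has a_t = (r₁ + r₂)/2 = 34443 km.
On the circular orbit at r = 7576 km, v_c = √(μ/r) = 7.254 km/s.
Transfer-orbit speed at the same r (vis-viva, a = a_t): v_t = √[μ(2/r − 1/a_t)] = 9.678 km/s.
Δv₁ = |v_t − v_c| = |9.678 − 7.254| = 2.424 km/s.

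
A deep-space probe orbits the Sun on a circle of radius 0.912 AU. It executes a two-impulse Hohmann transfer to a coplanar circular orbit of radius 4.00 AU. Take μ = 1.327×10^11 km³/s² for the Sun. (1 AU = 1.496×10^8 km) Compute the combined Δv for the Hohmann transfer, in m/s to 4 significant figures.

Δv = 14430 m/s

In km: r₁ = 0.912 × 1.496×10^8 = 1.364352×10^8 km; r₂ = 4.00 × 1.496×10^8 = 5.984×10^8 km.
Semi-major axis of the transfer orbit: a_t = (1.364352×10^8 + 5.984×10^8)/2 = 3.674176×10^8 km.
Circular speed at r₁: v₁ = √(μ/r₁) = √(1.327×10^11/1.364352×10^8) = 31.1869 km/s.
Transfer-orbit speed at r₁ (v² = μ(2/r − 1/a)): v_p = √[μ(2/r₁ − 1/a_t)] = 39.8005 km/s.
First burn Δv₁ = |v_p − v₁| = 8.614 km/s.
Circular speed at r₂: v₂ = √(μ/r₂) = 14.8915 km/s.
Transfer-orbit speed at r₂: v_a = √[μ(2/r₂ − 1/a_t)] = 9.07450 km/s.
Second burn Δv₂ = |v₂ − v_a| = 5.817 km/s.
Δv = Δv₁ + Δv₂ = 8.614 + 5.817 = 14.43 km/s.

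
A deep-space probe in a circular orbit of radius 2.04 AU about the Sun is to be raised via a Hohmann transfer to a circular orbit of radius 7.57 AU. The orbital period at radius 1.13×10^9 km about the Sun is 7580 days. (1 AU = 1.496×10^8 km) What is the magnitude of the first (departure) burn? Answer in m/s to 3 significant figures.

Δv₁ = 5320 m/s

From Kepler's third law T² = 4π²r³/μ at r = 1.13×10^9 km, T = 7580 days = 7580 × 86400 s = 6.54912×10^8 s: μ = 4π²r³/T² = 1.32810×10^11 km³/s².
In km: r₁ = 2.04 × 1.496×10^8 = 3.05184×10^8 km; r₂ = 7.57 × 1.496×10^8 = 1.132472×10^9 km.
The Hohmann ellipse has a_t = (r₁ + r₂)/2 = 7.18828×10^8 km.
Circular speed at r = 3.05184×10^8 km: v_c = √(μ/r) = 20.861 km/s.
Transfer-orbit speed at the same r (vis-viva, a = a_t): v_t = √[μ(2/r − 1/a_t)] = 26.184 km/s.
Δv₁ = |v_t − v_c| = |26.184 − 20.861| = 5.323 km/s.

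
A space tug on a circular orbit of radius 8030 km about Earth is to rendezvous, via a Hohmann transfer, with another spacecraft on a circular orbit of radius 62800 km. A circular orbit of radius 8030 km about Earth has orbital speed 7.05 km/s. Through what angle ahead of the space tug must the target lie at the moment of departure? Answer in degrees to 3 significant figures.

From the circular-orbit relation v² = μ/r at r = 8030 km: μ = v²r = (7.05)² × 8030 = 3.99111×10^5 km³/s².
Semi-major axis of the transfer orbit: a_t = (8030 + 62800)/2 = 35415 km.
Transfer time t = π√(a_t³/μ) = 33142 s.
The target's mean motion on its circular orbit is ω₂ = √(μ/r₂³) = 4.0143×10^-5 rad/s.
Angle swept by the target during transfer: ω₂·t = 1.3304 rad = 76.23°.
The space tug traverses 180° on the transfer ellipse, so the target must lead by 180° − 76.23° = 104°.

φ = 104°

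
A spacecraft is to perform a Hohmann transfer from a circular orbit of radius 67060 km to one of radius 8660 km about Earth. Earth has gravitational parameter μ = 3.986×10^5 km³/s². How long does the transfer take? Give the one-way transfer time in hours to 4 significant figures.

Semi-major axis of the transfer orbit: a_t = (67060 + 8660)/2 = 37860 km.
By Kepler's third law the transfer-orbit period is T = 2π√(a_t³/μ), so t = T/2 = 36660 s.
Converting: 36660 s ÷ 3600 s/hour = 10.18 hours.

t = 10.18 hours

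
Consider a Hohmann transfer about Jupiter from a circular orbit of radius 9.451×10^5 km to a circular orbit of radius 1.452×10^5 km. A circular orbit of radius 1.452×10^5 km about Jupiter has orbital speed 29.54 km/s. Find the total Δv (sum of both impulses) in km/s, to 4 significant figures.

From the circular-orbit relation v² = μ/r at r = 1.452×10^5 km: μ = v²r = (29.54)² × 1.452×10^5 = 1.26703×10^8 km³/s².
Semi-major axis of the transfer orbit: a_t = (9.451×10^5 + 1.452×10^5)/2 = 5.4515×10^5 km.
At r₁ the circular-orbit speed is v₁ = √(μ/r₁) = 11.579 km/s.
Transfer-orbit speed at r₁ (vis-viva): v_a = √[μ(2/r₁ − 1/a_t)] = 5.9756 km/s.
First burn Δv₁ = |v_a − v₁| = 5.603 km/s.
Circular speed at r₂: v₂ = √(μ/r₂) = 29.540 km/s.
Transfer-orbit speed at r₂: v_p = √[μ(2/r₂ − 1/a_t)] = 38.895 km/s.
Second burn Δv₂ = |v₂ − v_p| = 9.355 km/s.
Δv = Δv₁ + Δv₂ = 5.603 + 9.355 = 14.96 km/s.

Δv = 14.96 km/s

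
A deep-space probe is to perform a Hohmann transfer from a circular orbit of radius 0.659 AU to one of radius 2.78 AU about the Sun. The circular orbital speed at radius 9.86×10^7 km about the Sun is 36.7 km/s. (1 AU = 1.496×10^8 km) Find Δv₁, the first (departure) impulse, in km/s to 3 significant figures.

From the circular-orbit relation v² = μ/r at r = 9.86×10^7 km: μ = v²r = (36.7)² × 9.86×10^7 = 1.32803×10^11 km³/s².
In km: r₁ = 0.659 × 1.496×10^8 = 9.85864×10^7 km; r₂ = 2.78 × 1.496×10^8 = 4.15888×10^8 km.
The Hohmann ellipse has a_t = (r₁ + r₂)/2 = 2.572372×10^8 km.
On the circular orbit at r = 9.85864×10^7 km, v_c = √(μ/r) = 36.703 km/s.
Vis-viva on the transfer ellipse at r = 9.85864×10^7 km gives v_t = √[μ(2/r − 1/a_t)] = 46.668 km/s.
Δv₁ = |v_t − v_c| = |46.668 − 36.703| = 9.965 km/s.

Δv₁ = 9.97 km/s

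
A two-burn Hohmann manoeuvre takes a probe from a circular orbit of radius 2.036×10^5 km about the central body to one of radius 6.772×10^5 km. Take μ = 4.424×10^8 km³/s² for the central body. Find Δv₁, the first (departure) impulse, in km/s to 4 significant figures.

Δv₁ = 11.19 km/s

Transfer-ellipse semi-major axis a_t = (r₁ + r₂)/2 = (2.036×10^5 + 6.772×10^5)/2 = 4.404×10^5 km.
Circular speed at r = 2.036×10^5 km: v_c = √(μ/r) = 46.61 km/s.
Transfer-orbit speed at the same r (vis-viva, a = a_t): v_t = √[μ(2/r − 1/a_t)] = 57.80 km/s.
Δv₁ = |v_t − v_c| = |57.80 − 46.61| = 11.19 km/s.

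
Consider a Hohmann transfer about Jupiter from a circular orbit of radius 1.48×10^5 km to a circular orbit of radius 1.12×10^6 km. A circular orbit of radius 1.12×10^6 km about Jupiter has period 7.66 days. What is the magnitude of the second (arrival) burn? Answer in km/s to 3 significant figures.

Δv₂ = 5.50 km/s

From Kepler's third law T² = 4π²r³/μ at r = 1.12×10^6 km, T = 7.66 days = 7.66 × 86400 s = 6.61824×10^5 s: μ = 4π²r³/T² = 1.26628×10^8 km³/s².
Semi-major axis of the transfer orbit: a_t = (1.480×10^5 + 1.120×10^6)/2 = 6.340×10^5 km.
On the circular orbit at r = 1.120×10^6 km, v_c = √(μ/r) = 10.633 km/s.
Transfer-orbit speed at the same r (vis-viva, a = a_t): v_t = √[μ(2/r − 1/a_t)] = 5.1374 km/s.
Δv₂ = |v_t − v_c| = |5.1374 − 10.633| = 5.496 km/s.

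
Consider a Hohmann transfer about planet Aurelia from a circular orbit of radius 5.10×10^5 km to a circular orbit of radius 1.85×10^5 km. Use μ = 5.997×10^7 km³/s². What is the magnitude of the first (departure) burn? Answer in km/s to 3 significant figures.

Δv₁ = 2.93 km/s

Transfer-ellipse semi-major axis a_t = (r₁ + r₂)/2 = (5.100×10^5 + 1.850×10^5)/2 = 3.475×10^5 km.
Circular speed at r = 5.100×10^5 km: v_c = √(μ/r) = 10.844 km/s.
Transfer-orbit speed at the same r (vis-viva, a = a_t): v_t = √[μ(2/r − 1/a_t)] = 7.9121 km/s.
Δv₁ = |v_t − v_c| = |7.9121 − 10.844| = 2.932 km/s.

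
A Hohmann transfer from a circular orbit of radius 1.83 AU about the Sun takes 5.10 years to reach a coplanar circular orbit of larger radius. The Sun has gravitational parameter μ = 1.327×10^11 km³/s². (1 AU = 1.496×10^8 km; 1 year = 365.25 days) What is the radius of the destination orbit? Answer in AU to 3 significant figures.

In km: r₁ = 1.83 × 1.496×10^8 = 2.73768×10^8 km.
Transfer time t = 5.10 years × 365.25 × 86400 s = 1.6094376×10^8 s, and t = π√(a_t³/μ).
So a_t = (μ t²/π²)^(1/3) = (1.327×10^11 × (1.6094376×10^8)² / π²)^(1/3) = 7.0357×10^8 km.
Since a_t = (r₁ + r₂)/2, r₂ = 2a_t − r₁ = 2×7.0357×10^8 − 2.73768×10^8 = 1.133372×10^9 km.
In AU: r₂ = 1.133372×10^9 / 1.496×10^8 = 7.58 AU.

r₂ = 7.58 AU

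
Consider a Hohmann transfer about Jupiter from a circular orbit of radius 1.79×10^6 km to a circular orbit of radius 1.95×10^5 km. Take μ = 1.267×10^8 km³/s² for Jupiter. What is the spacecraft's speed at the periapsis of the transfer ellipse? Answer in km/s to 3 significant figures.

Transfer-ellipse semi-major axis a_t = (r₁ + r₂)/2 = (1.790×10^6 + 1.950×10^5)/2 = 9.925×10^5 km.
At periapsis, r = 1.950×10^5 km.
Vis-viva: v = √[μ(2/r − 1/a_t)] = √[1.267×10^8 × (2/1.950×10^5 − 1/9.925×10^5)] = 34.23 km/s.

v = 34.2 km/s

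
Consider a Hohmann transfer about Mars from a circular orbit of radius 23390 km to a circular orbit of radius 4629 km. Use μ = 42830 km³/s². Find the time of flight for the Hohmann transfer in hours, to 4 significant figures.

t = 6.992 hours

Transfer-ellipse semi-major axis a_t = (r₁ + r₂)/2 = (23390 + 4629)/2 = 14009.5 km.
Transfer time t = π√(a_t³/μ) = π√((14009.5)³ / 42830) = 25170 s.
Converting: 25170 s ÷ 3600 s/hour = 6.992 hours.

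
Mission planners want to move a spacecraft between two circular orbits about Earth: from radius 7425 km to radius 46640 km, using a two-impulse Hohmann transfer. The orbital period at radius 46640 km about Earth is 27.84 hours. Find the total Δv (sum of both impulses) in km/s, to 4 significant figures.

Δv = 3.689 km/s

From Kepler's third law T² = 4π²r³/μ at r = 46640 km, T = 27.84 hours = 27.84 × 3600 s = 1.00224×10^5 s: μ = 4π²r³/T² = 3.98742×10^5 km³/s².
Transfer-ellipse semi-major axis a_t = (r₁ + r₂)/2 = (7425 + 46640)/2 = 27032.5 km.
At r₁ the circular-orbit speed is v₁ = √(μ/r₁) = 7.3282 km/s.
Transfer-orbit speed at r₁ (vis-viva equation): v_p = √[μ(2/r₁ − 1/a_t)] = 9.6257 km/s.
First burn Δv₁ = |v_p − v₁| = 2.2975 km/s.
Circular speed at r₂: v₂ = √(μ/r₂) = 2.9239 km/s.
Transfer-orbit speed at r₂: v_a = √[μ(2/r₂ − 1/a_t)] = 1.5324 km/s.
Second burn Δv₂ = |v₂ − v_a| = 1.3915 km/s.
Total Δv = Δv₁ + Δv₂ = 3.689 km/s.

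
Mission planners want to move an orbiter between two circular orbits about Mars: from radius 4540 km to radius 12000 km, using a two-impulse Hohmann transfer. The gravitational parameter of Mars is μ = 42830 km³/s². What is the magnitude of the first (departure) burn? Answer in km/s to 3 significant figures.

Δv₁ = 0.628 km/s

The Hohmann ellipse has a_t = (r₁ + r₂)/2 = 8270 km.
On the circular orbit at r = 4540 km, v_c = √(μ/r) = 3.07147 km/s.
Transfer-orbit speed at the same r (vis-viva, a = a_t): v_t = √[μ(2/r − 1/a_t)] = 3.69985 km/s.
Δv₁ = |v_t − v_c| = |3.69985 − 3.07147| = 0.6284 km/s.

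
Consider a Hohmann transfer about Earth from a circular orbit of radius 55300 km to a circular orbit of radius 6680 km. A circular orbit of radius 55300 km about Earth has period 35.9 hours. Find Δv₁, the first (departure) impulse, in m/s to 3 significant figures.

From Kepler's third law T² = 4π²r³/μ at r = 55300 km, T = 35.9 hours = 35.9 × 3600 s = 1.2924×10^5 s: μ = 4π²r³/T² = 3.99707×10^5 km³/s².
The Hohmann ellipse has a_t = (r₁ + r₂)/2 = 30990 km.
Circular speed at r = 55300 km: v_c = √(μ/r) = 2.688 km/s.
Vis-viva on the transfer ellipse at r = 55300 km gives v_t = √[μ(2/r − 1/a_t)] = 1.248 km/s.
Δv₁ = |v_t − v_c| = |1.248 − 2.688| = 1.440 km/s.

Δv₁ = 1440 m/s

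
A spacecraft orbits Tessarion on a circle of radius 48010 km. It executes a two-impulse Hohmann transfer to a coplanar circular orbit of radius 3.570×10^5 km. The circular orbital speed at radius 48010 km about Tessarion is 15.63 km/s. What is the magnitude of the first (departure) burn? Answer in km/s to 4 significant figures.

Δv₁ = 5.123 km/s

From the circular-orbit relation v² = μ/r at r = 48010 km: μ = v²r = (15.63)² × 48010 = 1.17287×10^7 km³/s².
Transfer-ellipse semi-major axis a_t = (r₁ + r₂)/2 = (48010 + 3.570×10^5)/2 = 2.02505×10^5 km.
On the circular orbit at r = 48010 km, v_c = √(μ/r) = 15.630 km/s.
Vis-viva on the transfer ellipse at r = 48010 km gives v_t = √[μ(2/r − 1/a_t)] = 20.753 km/s.
Δv₁ = |v_t − v_c| = |20.753 − 15.630| = 5.123 km/s.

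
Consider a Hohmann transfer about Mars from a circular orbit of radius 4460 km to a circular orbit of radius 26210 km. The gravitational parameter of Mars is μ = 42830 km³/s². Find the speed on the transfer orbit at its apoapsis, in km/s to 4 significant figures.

v = 0.6894 km/s

The Hohmann ellipse has a_t = (r₁ + r₂)/2 = 15335 km.
At apoapsis, r = 26210 km.
From the vis-viva equation, v = √[μ(2/r − 1/a_t)] = 0.6894 km/s.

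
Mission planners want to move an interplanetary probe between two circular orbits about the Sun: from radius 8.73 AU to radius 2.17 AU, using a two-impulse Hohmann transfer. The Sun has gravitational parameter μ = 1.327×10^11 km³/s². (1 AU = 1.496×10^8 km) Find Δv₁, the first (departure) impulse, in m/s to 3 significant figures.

Δv₁ = 3720 m/s

In km: r₁ = 8.73 × 1.496×10^8 = 1.306008×10^9 km; r₂ = 2.17 × 1.496×10^8 = 3.24632×10^8 km.
Semi-major axis of the transfer orbit: a_t = (1.306008×10^9 + 3.24632×10^8)/2 = 8.1532×10^8 km.
On the circular orbit at r = 1.306008×10^9 km, v_c = √(μ/r) = 10.08005 km/s.
Transfer-orbit speed at the same r (vis-viva, a = a_t): v_t = √[μ(2/r − 1/a_t)] = 6.360542 km/s.
Δv₁ = |v_t − v_c| = |6.360542 − 10.08005| = 3.720 km/s.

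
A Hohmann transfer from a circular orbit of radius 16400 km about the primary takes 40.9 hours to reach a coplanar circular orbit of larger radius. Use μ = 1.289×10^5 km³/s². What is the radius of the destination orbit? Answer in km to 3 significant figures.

Transfer time t = 40.9 hours = 1.4724×10^5 s, and t = π√(a_t³/μ).
So a_t = (μ t²/π²)^(1/3) = (1.289×10^5 × (1.4724×10^5)² / π²)^(1/3) = 65665 km.
Since a_t = (r₁ + r₂)/2, r₂ = 2a_t − r₁ = 2×65665 − 16400 = 1.1493×10^5 km.

r₂ = 1.15×10^5 km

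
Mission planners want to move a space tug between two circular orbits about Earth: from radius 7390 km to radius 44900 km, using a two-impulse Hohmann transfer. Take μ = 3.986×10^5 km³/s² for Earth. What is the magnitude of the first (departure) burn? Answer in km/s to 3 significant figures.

Semi-major axis of the transfer orbit: a_t = (7390 + 44900)/2 = 26145 km.
On the circular orbit at r = 7390 km, v_c = √(μ/r) = 7.344 km/s.
Transfer-orbit speed at the same r (vis-viva, a = a_t): v_t = √[μ(2/r − 1/a_t)] = 9.624 km/s.
Δv₁ = |v_t − v_c| = |9.624 − 7.344| = 2.280 km/s.

Δv₁ = 2.28 km/s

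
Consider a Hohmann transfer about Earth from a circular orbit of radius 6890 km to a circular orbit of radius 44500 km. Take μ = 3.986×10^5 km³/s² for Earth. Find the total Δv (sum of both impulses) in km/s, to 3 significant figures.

Δv = 3.85 km/s

The Hohmann ellipse has a_t = (r₁ + r₂)/2 = 25695 km.
Circular speed at r₁: v₁ = √(μ/r₁) = √(3.986×10^5/6890) = 7.606 km/s.
On the transfer ellipse at r₁, v² = μ(2/r − 1/a) gives v_p = √[μ(2/r₁ − 1/a_t)] = 10.01 km/s.
First burn Δv₁ = |v_p − v₁| = 2.404 km/s.
Circular speed at r₂: v₂ = √(μ/r₂) = 2.993 km/s.
Transfer-orbit speed at r₂: v_a = √[μ(2/r₂ − 1/a_t)] = 1.550 km/s.
Second burn Δv₂ = |v₂ − v_a| = 1.443 km/s.
Δv = Δv₁ + Δv₂ = 2.404 + 1.443 = 3.847 km/s.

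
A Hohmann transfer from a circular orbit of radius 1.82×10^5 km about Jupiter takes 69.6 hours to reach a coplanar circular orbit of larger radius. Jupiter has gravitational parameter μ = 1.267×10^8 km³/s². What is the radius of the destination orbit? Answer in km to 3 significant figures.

Transfer time t = 69.6 hours = 2.5056×10^5 s, and t = π√(a_t³/μ).
So a_t = (μ t²/π²)^(1/3) = (1.267×10^8 × (2.5056×10^5)² / π²)^(1/3) = 9.3061×10^5 km.
Since a_t = (r₁ + r₂)/2, r₂ = 2a_t − r₁ = 2×9.3061×10^5 − 1.820×10^5 = 1.67922×10^6 km.

r₂ = 1.68×10^6 km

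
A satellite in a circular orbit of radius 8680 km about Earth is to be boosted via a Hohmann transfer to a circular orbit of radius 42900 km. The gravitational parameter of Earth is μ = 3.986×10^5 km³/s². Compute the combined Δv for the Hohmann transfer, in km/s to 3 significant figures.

Δv = 3.24 km/s

Transfer-ellipse semi-major axis a_t = (r₁ + r₂)/2 = (8680 + 42900)/2 = 25790 km.
At r₁ the circular-orbit speed is v₁ = √(μ/r₁) = 6.777 km/s.
On the transfer ellipse at r₁, v² = μ(2/r − 1/a) gives v_p = √[μ(2/r₁ − 1/a_t)] = 8.740 km/s.
First burn Δv₁ = |v_p − v₁| = 1.963 km/s.
At r₂, v₂ = √(μ/r₂) = 3.048 km/s.
Transfer-orbit speed at r₂: v_a = √[μ(2/r₂ − 1/a_t)] = 1.768 km/s.
Second burn Δv₂ = |v₂ − v_a| = 1.280 km/s.
Δv = Δv₁ + Δv₂ = 1.963 + 1.280 = 3.243 km/s.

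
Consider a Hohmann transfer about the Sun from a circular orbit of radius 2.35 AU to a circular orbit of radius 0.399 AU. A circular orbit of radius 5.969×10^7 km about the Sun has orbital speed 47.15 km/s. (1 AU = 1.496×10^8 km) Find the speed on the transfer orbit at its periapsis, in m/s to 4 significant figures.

v = 61650 m/s

From the circular-orbit relation v² = μ/r at r = 5.969×10^7 km: μ = v²r = (47.15)² × 5.969×10^7 = 1.32698×10^11 km³/s².
In km: r₁ = 2.35 × 1.496×10^8 = 3.5156×10^8 km; r₂ = 0.399 × 1.496×10^8 = 5.96904×10^7 km.
Transfer-ellipse semi-major axis a_t = (r₁ + r₂)/2 = (3.5156×10^8 + 5.96904×10^7)/2 = 2.056252×10^8 km.
At periapsis, r = 5.96904×10^7 km.
Vis-viva: v = √[μ(2/r − 1/a_t)] = √[1.32698×10^11 × (2/5.96904×10^7 − 1/2.056252×10^8)] = 61.65 km/s.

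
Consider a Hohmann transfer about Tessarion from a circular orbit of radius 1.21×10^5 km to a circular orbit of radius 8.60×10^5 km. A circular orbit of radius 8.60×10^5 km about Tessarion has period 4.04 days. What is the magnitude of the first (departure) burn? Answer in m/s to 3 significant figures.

From Kepler's third law T² = 4π²r³/μ at r = 8.60×10^5 km, T = 4.04 days = 4.04 × 86400 s = 3.49056×10^5 s: μ = 4π²r³/T² = 2.06094×10^8 km³/s².
The Hohmann ellipse has a_t = (r₁ + r₂)/2 = 4.905×10^5 km.
Circular speed at r = 1.210×10^5 km: v_c = √(μ/r) = 41.27 km/s.
Transfer-orbit speed at the same r (vis-viva, a = a_t): v_t = √[μ(2/r − 1/a_t)] = 54.65 km/s.
Δv₁ = |v_t − v_c| = |54.65 − 41.27| = 13.38 km/s.

Δv₁ = 13400 m/s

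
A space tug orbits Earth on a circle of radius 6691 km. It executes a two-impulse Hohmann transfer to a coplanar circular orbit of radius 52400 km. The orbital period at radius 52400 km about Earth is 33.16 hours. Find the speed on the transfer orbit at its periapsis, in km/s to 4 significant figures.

v = 10.28 km/s

From Kepler's third law T² = 4π²r³/μ at r = 52400 km, T = 33.16 hours = 33.16 × 3600 s = 1.19376×10^5 s: μ = 4π²r³/T² = 3.98584×10^5 km³/s².
The Hohmann ellipse has a_t = (r₁ + r₂)/2 = 29545.5 km.
The periapsis of the transfer ellipse is at r = 6691 km.
From the vis-viva equation, v = √[μ(2/r − 1/a_t)] = 10.28 km/s.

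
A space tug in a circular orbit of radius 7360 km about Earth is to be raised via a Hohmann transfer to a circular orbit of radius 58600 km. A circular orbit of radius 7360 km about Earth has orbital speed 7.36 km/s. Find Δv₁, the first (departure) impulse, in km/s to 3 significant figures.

From the circular-orbit relation v² = μ/r at r = 7360 km: μ = v²r = (7.36)² × 7360 = 3.98688×10^5 km³/s².
The Hohmann ellipse has a_t = (r₁ + r₂)/2 = 32980 km.
Circular speed at r = 7360 km: v_c = √(μ/r) = 7.360 km/s.
Transfer-orbit speed at the same r (vis-viva, a = a_t): v_t = √[μ(2/r − 1/a_t)] = 9.811 km/s.
Δv₁ = |v_t − v_c| = |9.811 − 7.360| = 2.451 km/s.

Δv₁ = 2.45 km/s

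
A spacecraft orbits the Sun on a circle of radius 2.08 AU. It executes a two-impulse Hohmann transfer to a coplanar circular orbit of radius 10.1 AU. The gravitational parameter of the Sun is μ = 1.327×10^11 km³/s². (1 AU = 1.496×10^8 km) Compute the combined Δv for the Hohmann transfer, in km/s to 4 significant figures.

In km: r₁ = 2.08 × 1.496×10^8 = 3.11168×10^8 km; r₂ = 10.1 × 1.496×10^8 = 1.51096×10^9 km.
The Hohmann ellipse has a_t = (r₁ + r₂)/2 = 9.11064×10^8 km.
At r₁ the circular-orbit speed is v₁ = √(μ/r₁) = 20.6509 km/s.
On the transfer ellipse at r₁, v² = μ(2/r − 1/a) gives v_p = √[μ(2/r₁ − 1/a_t)] = 26.5944 km/s.
First burn Δv₁ = |v_p − v₁| = 5.9435 km/s.
At r₂, v₂ = √(μ/r₂) = 9.3715 km/s.
Transfer-orbit speed at r₂: v_a = √[μ(2/r₂ − 1/a_t)] = 5.4769 km/s.
Second burn Δv₂ = |v₂ − v_a| = 3.8946 km/s.
Total Δv = Δv₁ + Δv₂ = 9.838 km/s.

Δv = 9.838 km/s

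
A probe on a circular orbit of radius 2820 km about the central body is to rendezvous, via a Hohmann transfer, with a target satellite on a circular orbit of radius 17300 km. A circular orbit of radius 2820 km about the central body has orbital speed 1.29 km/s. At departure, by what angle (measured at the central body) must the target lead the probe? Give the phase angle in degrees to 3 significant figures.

From the circular-orbit relation v² = μ/r at r = 2820 km: μ = v²r = (1.29)² × 2820 = 4692.76 km³/s².
The Hohmann ellipse has a_t = (r₁ + r₂)/2 = 10060 km.
The half-period of the transfer ellipse is t = π√(a_t³/μ) = 46274 s.
The target's mean motion on its circular orbit is ω₂ = √(μ/r₂³) = 3.0105×10^-5 rad/s.
Angle swept by the target during transfer: ω₂·t = 1.3931 rad = 79.82°.
Arrival is 180° from departure on the ellipse, so φ = 180° − 79.82° = 100°.

φ = 100°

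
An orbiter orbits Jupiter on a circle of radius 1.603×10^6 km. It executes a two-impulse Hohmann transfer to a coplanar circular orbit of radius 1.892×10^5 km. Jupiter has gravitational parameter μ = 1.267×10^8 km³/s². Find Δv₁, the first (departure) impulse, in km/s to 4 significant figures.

Δv₁ = 4.805 km/s

Transfer-ellipse semi-major axis a_t = (r₁ + r₂)/2 = (1.603×10^6 + 1.892×10^5)/2 = 8.961×10^5 km.
Circular speed at r = 1.603×10^6 km: v_c = √(μ/r) = 8.890 km/s.
Vis-viva on the transfer ellipse at r = 1.603×10^6 km gives v_t = √[μ(2/r − 1/a_t)] = 4.085 km/s.
Δv₁ = |v_t − v_c| = |4.085 − 8.890| = 4.805 km/s.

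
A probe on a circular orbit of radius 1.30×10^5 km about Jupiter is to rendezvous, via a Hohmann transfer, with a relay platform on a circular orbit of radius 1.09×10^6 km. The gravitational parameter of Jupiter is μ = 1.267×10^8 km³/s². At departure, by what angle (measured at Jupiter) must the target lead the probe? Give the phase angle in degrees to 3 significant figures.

φ = 105°

The Hohmann ellipse has a_t = (r₁ + r₂)/2 = 6.100×10^5 km.
The half-period of the transfer ellipse is t = π√(a_t³/μ) = 1.3297×10^5 s.
Target angular speed ω₂ = √(μ/r₂³) = 9.8912×10^-6 rad/s.
Angle swept by the target during transfer: ω₂·t = 1.3152 rad = 75.36°.
The probe traverses 180° on the transfer ellipse, so the target must lead by 180° − 75.36° = 105°.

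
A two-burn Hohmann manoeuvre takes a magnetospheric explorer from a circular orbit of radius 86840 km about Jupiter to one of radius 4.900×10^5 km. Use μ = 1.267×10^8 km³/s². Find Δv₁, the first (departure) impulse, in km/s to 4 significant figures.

Δv₁ = 11.59 km/s

Transfer-ellipse semi-major axis a_t = (r₁ + r₂)/2 = (86840 + 4.900×10^5)/2 = 2.8842×10^5 km.
Circular speed at r = 86840 km: v_c = √(μ/r) = 38.20 km/s.
Transfer-orbit speed at the same r (vis-viva, a = a_t): v_t = √[μ(2/r − 1/a_t)] = 49.79 km/s.
Δv₁ = |v_t − v_c| = |49.79 − 38.20| = 11.59 km/s.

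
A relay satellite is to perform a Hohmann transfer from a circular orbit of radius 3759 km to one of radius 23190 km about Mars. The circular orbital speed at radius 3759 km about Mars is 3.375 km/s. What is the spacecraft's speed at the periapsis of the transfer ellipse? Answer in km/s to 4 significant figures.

v = 4.428 km/s

From the circular-orbit relation v² = μ/r at r = 3759 km: μ = v²r = (3.375)² × 3759 = 42817.4 km³/s².
Semi-major axis of the transfer orbit: a_t = (3759 + 23190)/2 = 13474.5 km.
At periapsis, r = 3759 km.
Applying v² = μ(2/r − 1/a_t): v = 4.428 km/s.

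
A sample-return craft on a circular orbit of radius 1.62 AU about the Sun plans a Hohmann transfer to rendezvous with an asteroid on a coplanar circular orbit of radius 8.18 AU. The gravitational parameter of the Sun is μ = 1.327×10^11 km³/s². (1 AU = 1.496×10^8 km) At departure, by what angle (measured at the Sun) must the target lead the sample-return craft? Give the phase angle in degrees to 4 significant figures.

In km: r₁ = 1.62 × 1.496×10^8 = 2.42352×10^8 km; r₂ = 8.18 × 1.496×10^8 = 1.223728×10^9 km.
Transfer-ellipse semi-major axis a_t = (r₁ + r₂)/2 = (2.42352×10^8 + 1.223728×10^9)/2 = 7.3304×10^8 km.
The half-period of the transfer ellipse is t = π√(a_t³/μ) = 1.7116×10^8 s.
Target angular speed ω₂ = √(μ/r₂³) = 8.5096×10^-9 rad/s.
Angle swept by the target during transfer: ω₂·t = 1.4565 rad = 83.45°.
The sample-return craft traverses 180° on the transfer ellipse, so the target must lead by 180° − 83.45° = 96.55°.

φ = 96.55°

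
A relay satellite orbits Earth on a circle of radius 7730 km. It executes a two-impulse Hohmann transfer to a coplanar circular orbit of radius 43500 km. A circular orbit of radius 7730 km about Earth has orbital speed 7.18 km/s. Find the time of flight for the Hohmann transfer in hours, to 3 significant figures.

From the circular-orbit relation v² = μ/r at r = 7730 km: μ = v²r = (7.18)² × 7730 = 3.98500×10^5 km³/s².
Semi-major axis of the transfer orbit: a_t = (7730 + 43500)/2 = 25615 km.
By Kepler's third law the transfer-orbit period is T = 2π√(a_t³/μ), so t = T/2 = 20400 s.
Converting: 20400 s ÷ 3600 s/hour = 5.67 hours.

t = 5.67 hours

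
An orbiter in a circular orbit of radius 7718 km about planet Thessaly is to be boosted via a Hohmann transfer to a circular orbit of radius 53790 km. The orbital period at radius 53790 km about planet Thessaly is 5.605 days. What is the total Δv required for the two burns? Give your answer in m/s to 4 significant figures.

Δv = 942.5 m/s

From Kepler's third law T² = 4π²r³/μ at r = 53790 km, T = 5.605 days = 5.605 × 86400 s = 4.84272×10^5 s: μ = 4π²r³/T² = 26199.1 km³/s².
Transfer-ellipse semi-major axis a_t = (r₁ + r₂)/2 = (7718 + 53790)/2 = 30754 km.
At r₁ the circular-orbit speed is v₁ = √(μ/r₁) = 1.8424 km/s.
Transfer-orbit speed at r₁ (v² = μ(2/r − 1/a)): v_p = √[μ(2/r₁ − 1/a_t)] = 2.4366 km/s.
First burn Δv₁ = |v_p − v₁| = 0.5942 km/s.
At r₂, v₂ = √(μ/r₂) = 0.6979 km/s.
Transfer-orbit speed at r₂: v_a = √[μ(2/r₂ − 1/a_t)] = 0.3496 km/s.
Second burn Δv₂ = |v₂ − v_a| = 0.3483 km/s.
Δv = Δv₁ + Δv₂ = 0.5942 + 0.3483 = 0.9425 km/s.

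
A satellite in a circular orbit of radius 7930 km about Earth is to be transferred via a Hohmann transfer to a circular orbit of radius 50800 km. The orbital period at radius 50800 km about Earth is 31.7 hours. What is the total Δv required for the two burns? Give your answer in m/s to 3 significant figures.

From Kepler's third law T² = 4π²r³/μ at r = 50800 km, T = 31.7 hours = 31.7 × 3600 s = 1.1412×10^5 s: μ = 4π²r³/T² = 3.97400×10^5 km³/s².
Transfer-ellipse semi-major axis a_t = (r₁ + r₂)/2 = (7930 + 50800)/2 = 29365 km.
Circular speed at r₁: v₁ = √(μ/r₁) = √(3.97400×10^5/7930) = 7.079 km/s.
On the transfer ellipse at r₁, vis-viva equation gives v_p = √[μ(2/r₁ − 1/a_t)] = 9.311 km/s.
First burn Δv₁ = |v_p − v₁| = 2.232 km/s.
Circular speed at r₂: v₂ = √(μ/r₂) = 2.7969 km/s.
Transfer-orbit speed at r₂: v_a = √[μ(2/r₂ − 1/a_t)] = 1.4535 km/s.
Second burn Δv₂ = |v₂ − v_a| = 1.343 km/s.
Total Δv = Δv₁ + Δv₂ = 3.575 km/s.

Δv = 3580 m/s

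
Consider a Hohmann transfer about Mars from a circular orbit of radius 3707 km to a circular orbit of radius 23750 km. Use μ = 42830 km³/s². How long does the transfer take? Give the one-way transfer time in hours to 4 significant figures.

t = 6.783 hours

Semi-major axis of the transfer orbit: a_t = (3707 + 23750)/2 = 13728.5 km.
Half the transfer-orbit period gives t = π√(a_t³/μ) = 24420 s.
Converting: 24420 s ÷ 3600 s/hour = 6.783 hours.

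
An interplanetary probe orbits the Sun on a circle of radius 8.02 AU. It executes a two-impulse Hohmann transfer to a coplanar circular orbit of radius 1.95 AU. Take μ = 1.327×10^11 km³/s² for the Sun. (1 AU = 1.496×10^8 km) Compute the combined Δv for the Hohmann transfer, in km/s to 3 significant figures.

Δv = 9.66 km/s

In km: r₁ = 8.02 × 1.496×10^8 = 1.199792×10^9 km; r₂ = 1.95 × 1.496×10^8 = 2.9172×10^8 km.
Transfer-ellipse semi-major axis a_t = (r₁ + r₂)/2 = (1.199792×10^9 + 2.9172×10^8)/2 = 7.45756×10^8 km.
At r₁ the circular-orbit speed is v₁ = √(μ/r₁) = 10.5168 km/s.
Transfer-orbit speed at r₁ (v² = μ(2/r − 1/a)): v_a = √[μ(2/r₁ − 1/a_t)] = 6.57760 km/s.
First burn Δv₁ = |v_a − v₁| = 3.9392 km/s.
Circular speed at r₂: v₂ = √(μ/r₂) = 21.3281 km/s.
Transfer-orbit speed at r₂: v_p = √[μ(2/r₂ − 1/a_t)] = 27.0525 km/s.
Second burn Δv₂ = |v₂ − v_p| = 5.7244 km/s.
Δv = Δv₁ + Δv₂ = 3.9392 + 5.7244 = 9.664 km/s.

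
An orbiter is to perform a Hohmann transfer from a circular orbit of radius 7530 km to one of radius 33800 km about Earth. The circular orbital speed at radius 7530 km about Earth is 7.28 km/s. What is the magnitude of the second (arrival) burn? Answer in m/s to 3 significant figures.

From the circular-orbit relation v² = μ/r at r = 7530 km: μ = v²r = (7.28)² × 7530 = 3.99078×10^5 km³/s².
Semi-major axis of the transfer orbit: a_t = (7530 + 33800)/2 = 20665 km.
On the circular orbit at r = 33800 km, v_c = √(μ/r) = 3.436 km/s.
Transfer-orbit speed at the same r (vis-viva, a = a_t): v_t = √[μ(2/r − 1/a_t)] = 2.074 km/s.
Δv₂ = |v_t − v_c| = |2.074 − 3.436| = 1.362 km/s.

Δv₂ = 1360 m/s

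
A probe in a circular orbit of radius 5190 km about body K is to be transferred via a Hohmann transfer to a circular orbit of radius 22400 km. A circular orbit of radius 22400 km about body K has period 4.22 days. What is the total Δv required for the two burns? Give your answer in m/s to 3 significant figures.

Δv = 369 m/s

From Kepler's third law T² = 4π²r³/μ at r = 22400 km, T = 4.22 days = 4.22 × 86400 s = 3.64608×10^5 s: μ = 4π²r³/T² = 3337.73 km³/s².
Semi-major axis of the transfer orbit: a_t = (5190 + 22400)/2 = 13795 km.
At r₁ the circular-orbit speed is v₁ = √(μ/r₁) = 0.80194 km/s.
Transfer-orbit speed at r₁ (vis-viva): v_p = √[μ(2/r₁ − 1/a_t)] = 1.0219 km/s.
First burn Δv₁ = |v_p − v₁| = 0.2200 km/s.
Circular speed at r₂: v₂ = √(μ/r₂) = 0.3860 km/s.
Transfer-orbit speed at r₂: v_a = √[μ(2/r₂ − 1/a_t)] = 0.2368 km/s.
Second burn Δv₂ = |v₂ − v_a| = 0.1492 km/s.
Total Δv = Δv₁ + Δv₂ = 0.3692 km/s.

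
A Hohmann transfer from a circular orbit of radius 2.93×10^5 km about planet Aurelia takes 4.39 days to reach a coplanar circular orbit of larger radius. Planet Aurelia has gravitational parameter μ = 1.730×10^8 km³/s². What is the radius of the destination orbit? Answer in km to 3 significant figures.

r₂ = 2.43×10^6 km

Transfer time t = 4.39 days = 3.79296×10^5 s, and t = π√(a_t³/μ).
So a_t = (μ t²/π²)^(1/3) = (1.730×10^8 × (3.79296×10^5)² / π²)^(1/3) = 1.3611×10^6 km.
Since a_t = (r₁ + r₂)/2, r₂ = 2a_t − r₁ = 2×1.3611×10^6 − 2.930×10^5 = 2.4292×10^6 km.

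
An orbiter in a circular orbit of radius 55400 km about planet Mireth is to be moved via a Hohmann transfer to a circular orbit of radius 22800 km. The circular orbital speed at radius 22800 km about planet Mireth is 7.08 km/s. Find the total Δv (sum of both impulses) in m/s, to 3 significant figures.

From the circular-orbit relation v² = μ/r at r = 22800 km: μ = v²r = (7.08)² × 22800 = 1.14288×10^6 km³/s².
The Hohmann ellipse has a_t = (r₁ + r₂)/2 = 39100 km.
Circular speed at r₁: v₁ = √(μ/r₁) = √(1.14288×10^6/55400) = 4.5420 km/s.
On the transfer ellipse at r₁, vis-viva equation gives v_a = √[μ(2/r₁ − 1/a_t)] = 3.4684 km/s.
First burn Δv₁ = |v_a − v₁| = 1.0736 km/s.
Circular speed at r₂: v₂ = √(μ/r₂) = 7.0800 km/s.
Transfer-orbit speed at r₂: v_p = √[μ(2/r₂ − 1/a_t)] = 8.4275 km/s.
Second burn Δv₂ = |v₂ − v_p| = 1.3475 km/s.
Δv = Δv₁ + Δv₂ = 1.0736 + 1.3475 = 2.421 km/s.

Δv = 2420 m/s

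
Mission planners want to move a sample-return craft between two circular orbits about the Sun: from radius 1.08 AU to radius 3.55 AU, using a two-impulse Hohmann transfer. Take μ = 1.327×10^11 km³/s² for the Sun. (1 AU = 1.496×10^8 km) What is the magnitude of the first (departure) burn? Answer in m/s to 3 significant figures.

In km: r₁ = 1.08 × 1.496×10^8 = 1.61568×10^8 km; r₂ = 3.55 × 1.496×10^8 = 5.3108×10^8 km.
Semi-major axis of the transfer orbit: a_t = (1.61568×10^8 + 5.3108×10^8)/2 = 3.46324×10^8 km.
On the circular orbit at r = 1.61568×10^8 km, v_c = √(μ/r) = 28.66 km/s.
Vis-viva on the transfer ellipse at r = 1.61568×10^8 km gives v_t = √[μ(2/r − 1/a_t)] = 35.49 km/s.
Δv₁ = |v_t − v_c| = |35.49 − 28.66| = 6.830 km/s.

Δv₁ = 6830 m/s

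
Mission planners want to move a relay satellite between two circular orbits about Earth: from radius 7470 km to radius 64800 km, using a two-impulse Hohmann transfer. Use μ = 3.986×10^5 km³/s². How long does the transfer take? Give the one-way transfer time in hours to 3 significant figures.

t = 9.49 hours

Transfer-ellipse semi-major axis a_t = (r₁ + r₂)/2 = (7470 + 64800)/2 = 36135 km.
Half the transfer-orbit period gives t = π√(a_t³/μ) = 34180 s.
Converting: 34180 s ÷ 3600 s/hour = 9.49 hours.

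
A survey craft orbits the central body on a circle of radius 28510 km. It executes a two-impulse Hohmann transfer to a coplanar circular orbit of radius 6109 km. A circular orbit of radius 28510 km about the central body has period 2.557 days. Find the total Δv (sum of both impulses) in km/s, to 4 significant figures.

Δv = 0.8255 km/s

From Kepler's third law T² = 4π²r³/μ at r = 28510 km, T = 2.557 days = 2.557 × 86400 s = 2.209248×10^5 s: μ = 4π²r³/T² = 18744.0 km³/s².
The Hohmann ellipse has a_t = (r₁ + r₂)/2 = 17309.5 km.
Circular speed at r₁: v₁ = √(μ/r₁) = √(18744.0/28510) = 0.8108 km/s.
Transfer-orbit speed at r₁ (vis-viva equation): v_a = √[μ(2/r₁ − 1/a_t)] = 0.4817 km/s.
First burn Δv₁ = |v_a − v₁| = 0.3291 km/s.
At r₂, v₂ = √(μ/r₂) = 1.7516 km/s.
Transfer-orbit speed at r₂: v_p = √[μ(2/r₂ − 1/a_t)] = 2.2480 km/s.
Second burn Δv₂ = |v₂ − v_p| = 0.4964 km/s.
Δv = Δv₁ + Δv₂ = 0.3291 + 0.4964 = 0.8255 km/s.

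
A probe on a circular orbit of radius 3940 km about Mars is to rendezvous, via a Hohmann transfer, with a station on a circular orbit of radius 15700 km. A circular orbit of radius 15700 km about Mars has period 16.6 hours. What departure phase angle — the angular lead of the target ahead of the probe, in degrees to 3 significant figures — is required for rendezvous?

From Kepler's third law T² = 4π²r³/μ at r = 15700 km, T = 16.6 hours = 16.6 × 3600 s = 59760 s: μ = 4π²r³/T² = 42779.7 km³/s².
Semi-major axis of the transfer orbit: a_t = (3940 + 15700)/2 = 9820 km.
The half-period of the transfer ellipse is t = π√(a_t³/μ) = 14781 s.
Target angular speed ω₂ = √(μ/r₂³) = 1.0514×10^-4 rad/s.
Angle swept by the target during transfer: ω₂·t = 1.554 rad = 89.04°.
Arrival is 180° from departure on the ellipse, so φ = 180° − 89.04° = 91.0°.

φ = 91.0°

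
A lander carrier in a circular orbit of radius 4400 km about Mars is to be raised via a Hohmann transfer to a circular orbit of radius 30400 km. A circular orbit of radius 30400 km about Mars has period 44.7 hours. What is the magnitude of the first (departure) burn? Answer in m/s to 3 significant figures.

Δv₁ = 1000 m/s

From Kepler's third law T² = 4π²r³/μ at r = 30400 km, T = 44.7 hours = 44.7 × 3600 s = 1.6092×10^5 s: μ = 4π²r³/T² = 42831.2 km³/s².
Semi-major axis of the transfer orbit: a_t = (4400 + 30400)/2 = 17400 km.
Circular speed at r = 4400 km: v_c = √(μ/r) = 3.120 km/s.
Transfer-orbit speed at the same r (vis-viva, a = a_t): v_t = √[μ(2/r − 1/a_t)] = 4.124 km/s.
Δv₁ = |v_t − v_c| = |4.124 − 3.120| = 1.004 km/s.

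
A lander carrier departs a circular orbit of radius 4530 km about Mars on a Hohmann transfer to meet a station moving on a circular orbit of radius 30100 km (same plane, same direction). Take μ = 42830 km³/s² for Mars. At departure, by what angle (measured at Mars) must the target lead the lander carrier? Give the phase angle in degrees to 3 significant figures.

φ = 101°

Semi-major axis of the transfer orbit: a_t = (4530 + 30100)/2 = 17315 km.
The half-period of the transfer ellipse is t = π√(a_t³/μ) = 34586.7 s.
The target's mean motion on its circular orbit is ω₂ = √(μ/r₂³) = 3.96300×10^-5 rad/s.
Angle swept by the target during transfer: ω₂·t = 1.37067 rad = 78.53°.
The lander carrier traverses 180° on the transfer ellipse, so the target must lead by 180° − 78.53° = 101°.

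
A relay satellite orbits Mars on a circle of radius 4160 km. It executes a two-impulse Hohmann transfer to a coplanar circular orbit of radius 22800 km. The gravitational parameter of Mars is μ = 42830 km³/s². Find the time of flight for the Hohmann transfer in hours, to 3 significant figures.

Transfer-ellipse semi-major axis a_t = (r₁ + r₂)/2 = (4160 + 22800)/2 = 13480 km.
By Kepler's third law the transfer-orbit period is T = 2π√(a_t³/μ), so t = T/2 = 23760 s.
Converting: 23760 s ÷ 3600 s/hour = 6.60 hours.

t = 6.60 hours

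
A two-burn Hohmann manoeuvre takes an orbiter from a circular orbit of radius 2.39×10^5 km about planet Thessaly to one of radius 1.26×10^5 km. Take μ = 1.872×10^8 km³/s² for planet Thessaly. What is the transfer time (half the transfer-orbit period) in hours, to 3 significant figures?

t = 4.97 hours

Semi-major axis of the transfer orbit: a_t = (2.390×10^5 + 1.260×10^5)/2 = 1.825×10^5 km.
By Kepler's third law the transfer-orbit period is T = 2π√(a_t³/μ), so t = T/2 = 17900 s.
Converting: 17900 s ÷ 3600 s/hour = 4.97 hours.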